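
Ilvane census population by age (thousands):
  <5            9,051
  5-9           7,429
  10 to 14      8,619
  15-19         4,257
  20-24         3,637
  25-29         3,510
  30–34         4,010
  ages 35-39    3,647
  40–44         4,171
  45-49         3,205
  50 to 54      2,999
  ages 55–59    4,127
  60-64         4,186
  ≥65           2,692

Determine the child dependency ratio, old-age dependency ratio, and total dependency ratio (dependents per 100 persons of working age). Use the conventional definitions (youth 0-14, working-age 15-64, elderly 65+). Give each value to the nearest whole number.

Youth dependency ratio: 66
Old-age dependency ratio: 7
Total dependency ratio: 74

0–14: 9,051 + 7,429 + 8,619 = 25,099
15–64: 4,257 + 3,637 + 3,510 + 4,010 + 3,647 + 4,171 + 3,205 + 2,999 + 4,127 + 4,186 = 37,749
65+: 2,692
Youth dependency ratio = 25,099 / 37,749 × 100 = 66
Old-age dependency ratio = 2,692 / 37,749 × 100 = 7
Total dependency ratio = (25,099 + 2,692) / 37,749 × 100 = 27,791 / 37,749 × 100 = 74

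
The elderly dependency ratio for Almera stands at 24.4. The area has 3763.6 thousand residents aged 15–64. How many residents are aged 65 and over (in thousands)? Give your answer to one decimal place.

Old-age dependency ratio = elderly / working-age × 100
24.4 = E / 3763.6 × 100
⇒ 918.3

Aged 65 and over: 918.3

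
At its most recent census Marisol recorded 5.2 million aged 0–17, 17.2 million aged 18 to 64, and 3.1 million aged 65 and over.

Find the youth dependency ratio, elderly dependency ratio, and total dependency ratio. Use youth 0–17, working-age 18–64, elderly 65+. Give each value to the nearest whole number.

Youth dependency ratio = 5.2 / 17.2 × 100 = 30
Old-age dependency ratio = 3.1 / 17.2 × 100 = 18
Total dependency ratio = (5.2 + 3.1) / 17.2 × 100 = 8.3 / 17.2 × 100 = 48

Youth dependency ratio: 30
Old-age dependency ratio: 18
Total dependency ratio: 48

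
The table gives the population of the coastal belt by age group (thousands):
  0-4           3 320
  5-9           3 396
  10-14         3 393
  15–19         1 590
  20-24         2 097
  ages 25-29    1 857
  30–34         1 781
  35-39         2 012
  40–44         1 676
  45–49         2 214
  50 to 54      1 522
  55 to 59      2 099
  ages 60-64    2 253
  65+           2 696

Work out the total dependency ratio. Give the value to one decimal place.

0–14: 3 320 + 3 396 + 3 393 = 10 109
15–64: 1 590 + 2 097 + 1 857 + 1 781 + 2 012 + 1 676 + 2 214 + 1 522 + 2 099 + 2 253 = 19 101
65+: 2 696
Total dependency ratio = (10 109 + 2 696) / 19 101 × 100 = 12 805 / 19 101 × 100 = 67.0

Total dependency ratio: 67.0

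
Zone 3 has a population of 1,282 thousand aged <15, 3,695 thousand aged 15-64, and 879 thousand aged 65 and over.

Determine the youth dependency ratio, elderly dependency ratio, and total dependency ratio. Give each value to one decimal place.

Youth dependency ratio: 34.7
Old-age dependency ratio: 23.8
Total dependency ratio: 58.5

Youth dependency ratio = 1,282 / 3,695 × 100 = 34.7
Old-age dependency ratio = 879 / 3,695 × 100 = 23.8
Total dependency ratio = (1,282 + 879) / 3,695 × 100 = 2,161 / 3,695 × 100 = 58.5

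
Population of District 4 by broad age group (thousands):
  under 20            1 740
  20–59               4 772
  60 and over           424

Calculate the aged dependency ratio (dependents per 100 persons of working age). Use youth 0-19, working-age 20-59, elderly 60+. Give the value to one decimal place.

Old-age dependency ratio = 424 / 4 772 × 100 = 8.9

Old-age dependency ratio: 8.9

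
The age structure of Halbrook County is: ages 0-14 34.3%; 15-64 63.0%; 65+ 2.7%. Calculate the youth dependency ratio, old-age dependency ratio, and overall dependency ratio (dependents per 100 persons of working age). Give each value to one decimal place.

Youth dependency ratio: 54.4
Old-age dependency ratio: 4.3
Total dependency ratio: 58.7

Youth dependency ratio = 34.3 / 63.0 × 100 = 54.4
Old-age dependency ratio = 2.7 / 63.0 × 100 = 4.3
Total dependency ratio = (34.3 + 2.7) / 63.0 × 100 = 37.0 / 63.0 × 100 = 58.7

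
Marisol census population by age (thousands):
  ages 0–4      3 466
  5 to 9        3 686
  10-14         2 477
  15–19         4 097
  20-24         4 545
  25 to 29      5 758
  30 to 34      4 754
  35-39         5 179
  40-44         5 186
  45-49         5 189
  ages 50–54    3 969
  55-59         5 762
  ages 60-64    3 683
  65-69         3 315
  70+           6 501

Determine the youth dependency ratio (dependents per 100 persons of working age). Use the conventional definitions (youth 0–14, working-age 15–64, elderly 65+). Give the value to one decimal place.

0–14: 3 466 + 3 686 + 2 477 = 9 629
15–64: 4 097 + 4 545 + 5 758 + 4 754 + 5 179 + 5 186 + 5 189 + 3 969 + 5 762 + 3 683 = 48 122
65+: 3 315 + 6 501 = 9 816
Youth dependency ratio = 9 629 / 48 122 × 100 = 20.0

Youth dependency ratio: 20.0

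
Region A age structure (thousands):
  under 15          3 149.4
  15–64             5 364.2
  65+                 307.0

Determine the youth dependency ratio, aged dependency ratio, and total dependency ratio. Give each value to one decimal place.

Youth dependency ratio = 3 149.4 / 5 364.2 × 100 = 58.7
Old-age dependency ratio = 307.0 / 5 364.2 × 100 = 5.7
Total dependency ratio = (3 149.4 + 307.0) / 5 364.2 × 100 = 3 456.4 / 5 364.2 × 100 = 64.4

Youth dependency ratio: 58.7
Old-age dependency ratio: 5.7
Total dependency ratio: 64.4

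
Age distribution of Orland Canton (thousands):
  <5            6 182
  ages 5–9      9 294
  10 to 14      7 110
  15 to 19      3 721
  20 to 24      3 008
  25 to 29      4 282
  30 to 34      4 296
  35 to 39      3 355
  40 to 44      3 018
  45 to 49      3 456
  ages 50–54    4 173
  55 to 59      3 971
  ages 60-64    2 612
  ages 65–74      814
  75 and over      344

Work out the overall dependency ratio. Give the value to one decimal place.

Total dependency ratio: 66.2

0–14: 6 182 + 9 294 + 7 110 = 22 586
15–64: 3 721 + 3 008 + 4 282 + 4 296 + 3 355 + 3 018 + 3 456 + 4 173 + 3 971 + 2 612 = 35 892
65+: 814 + 344 = 1 158
Total dependency ratio = (22 586 + 1 158) / 35 892 × 100 = 23 744 / 35 892 × 100 = 66.2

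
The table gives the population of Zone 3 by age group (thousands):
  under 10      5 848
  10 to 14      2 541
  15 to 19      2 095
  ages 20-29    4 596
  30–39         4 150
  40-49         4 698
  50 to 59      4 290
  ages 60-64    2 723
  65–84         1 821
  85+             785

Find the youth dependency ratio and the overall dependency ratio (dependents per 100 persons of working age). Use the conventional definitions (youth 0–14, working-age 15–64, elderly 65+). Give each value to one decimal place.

Youth dependency ratio: 37.2
Total dependency ratio: 48.8

0–14: 5 848 + 2 541 = 8 389
15–64: 2 095 + 4 596 + 4 150 + 4 698 + 4 290 + 2 723 = 22 552
65+: 1 821 + 785 = 2 606
Youth dependency ratio = 8 389 / 22 552 × 100 = 37.2
Total dependency ratio = (8 389 + 2 606) / 22 552 × 100 = 10 995 / 22 552 × 100 = 48.8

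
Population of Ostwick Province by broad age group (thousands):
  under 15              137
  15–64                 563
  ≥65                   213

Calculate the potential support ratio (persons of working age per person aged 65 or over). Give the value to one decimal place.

Potential support ratio: 2.6

Potential support ratio = 563 / 213 = 2.6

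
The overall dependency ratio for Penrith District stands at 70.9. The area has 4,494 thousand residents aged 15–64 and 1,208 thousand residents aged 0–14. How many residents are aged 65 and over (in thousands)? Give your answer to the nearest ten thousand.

Total dependency ratio = (youth + elderly) / working-age × 100
70.9 = (1,208 + E) / 4,494 × 100
⇒ 1,980

Aged 65 and over: 1,980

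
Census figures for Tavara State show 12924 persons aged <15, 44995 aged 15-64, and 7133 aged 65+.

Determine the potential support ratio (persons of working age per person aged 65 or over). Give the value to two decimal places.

Potential support ratio: 6.31

Potential support ratio = 44995 / 7133 = 6.31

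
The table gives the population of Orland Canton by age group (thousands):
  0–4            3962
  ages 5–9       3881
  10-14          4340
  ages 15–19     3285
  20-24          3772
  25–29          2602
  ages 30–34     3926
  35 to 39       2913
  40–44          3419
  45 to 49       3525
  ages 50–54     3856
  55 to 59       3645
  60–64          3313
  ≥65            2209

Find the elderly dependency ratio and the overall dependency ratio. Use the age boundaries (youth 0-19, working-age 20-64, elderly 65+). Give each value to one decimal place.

Old-age dependency ratio: 7.1
Total dependency ratio: 57.1

0–19: 3962 + 3881 + 4340 + 3285 = 15468
20–64: 3772 + 2602 + 3926 + 2913 + 3419 + 3525 + 3856 + 3645 + 3313 = 30971
65+: 2209
Old-age dependency ratio = 2209 / 30971 × 100 = 7.1
Total dependency ratio = (15468 + 2209) / 30971 × 100 = 17677 / 30971 × 100 = 57.1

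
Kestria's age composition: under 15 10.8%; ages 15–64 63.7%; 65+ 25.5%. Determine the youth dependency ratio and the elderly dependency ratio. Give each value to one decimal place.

Youth dependency ratio: 17.0
Old-age dependency ratio: 40.0

Youth dependency ratio = 10.8 / 63.7 × 100 = 17.0
Old-age dependency ratio = 25.5 / 63.7 × 100 = 40.0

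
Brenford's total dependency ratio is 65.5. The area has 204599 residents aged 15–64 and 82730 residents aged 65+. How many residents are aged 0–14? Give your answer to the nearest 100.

Total dependency ratio = (youth + elderly) / working-age × 100
65.5 = (Y + 82730) / 204599 × 100
⇒ 51300

Aged 0–14: 51300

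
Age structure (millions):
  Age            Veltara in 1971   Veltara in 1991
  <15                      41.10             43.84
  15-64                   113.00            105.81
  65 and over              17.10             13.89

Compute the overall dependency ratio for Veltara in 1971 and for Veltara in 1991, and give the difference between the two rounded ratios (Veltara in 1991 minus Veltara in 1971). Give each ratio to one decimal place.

Veltara in 1971: 51.5
Veltara in 1991: 54.6
Difference: +3.1

Veltara in 1971: (41.10 + 17.10) / 113.00 × 100 = 58.20 / 113.00 × 100 = 51.5
Veltara in 1991: (43.84 + 13.89) / 105.81 × 100 = 57.73 / 105.81 × 100 = 54.6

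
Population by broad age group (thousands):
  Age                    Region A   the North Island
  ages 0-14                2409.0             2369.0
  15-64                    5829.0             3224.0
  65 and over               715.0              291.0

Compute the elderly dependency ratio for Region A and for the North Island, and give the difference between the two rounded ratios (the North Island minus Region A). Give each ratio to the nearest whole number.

Region A: 715.0 / 5829.0 × 100 = 12
the North Island: 291.0 / 3224.0 × 100 = 9

Region A: 12
the North Island: 9
Difference: -3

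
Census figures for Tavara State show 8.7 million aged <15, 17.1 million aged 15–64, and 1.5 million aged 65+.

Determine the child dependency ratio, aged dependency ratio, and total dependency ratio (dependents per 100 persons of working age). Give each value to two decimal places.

Youth dependency ratio = 8.7 / 17.1 × 100 = 50.88
Old-age dependency ratio = 1.5 / 17.1 × 100 = 8.77
Total dependency ratio = (8.7 + 1.5) / 17.1 × 100 = 10.2 / 17.1 × 100 = 59.65

Youth dependency ratio: 50.88
Old-age dependency ratio: 8.77
Total dependency ratio: 59.65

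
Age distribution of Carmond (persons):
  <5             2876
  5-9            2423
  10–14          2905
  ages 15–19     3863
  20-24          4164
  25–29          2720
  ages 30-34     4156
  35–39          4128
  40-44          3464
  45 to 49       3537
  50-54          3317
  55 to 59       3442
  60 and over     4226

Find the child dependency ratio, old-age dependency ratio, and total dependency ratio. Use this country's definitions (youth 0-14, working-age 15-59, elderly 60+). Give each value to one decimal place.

0–14: 2876 + 2423 + 2905 = 8204
15–59: 3863 + 4164 + 2720 + 4156 + 4128 + 3464 + 3537 + 3317 + 3442 = 32791
60+: 4226
Youth dependency ratio = 8204 / 32791 × 100 = 25.0
Old-age dependency ratio = 4226 / 32791 × 100 = 12.9
Total dependency ratio = (8204 + 4226) / 32791 × 100 = 12430 / 32791 × 100 = 37.9

Youth dependency ratio: 25.0
Old-age dependency ratio: 12.9
Total dependency ratio: 37.9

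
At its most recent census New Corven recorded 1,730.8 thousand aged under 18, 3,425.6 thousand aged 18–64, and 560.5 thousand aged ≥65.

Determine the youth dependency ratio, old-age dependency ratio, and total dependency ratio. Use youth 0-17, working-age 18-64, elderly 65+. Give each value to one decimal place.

Youth dependency ratio = 1,730.8 / 3,425.6 × 100 = 50.5
Old-age dependency ratio = 560.5 / 3,425.6 × 100 = 16.4
Total dependency ratio = (1,730.8 + 560.5) / 3,425.6 × 100 = 2,291.3 / 3,425.6 × 100 = 66.9

Youth dependency ratio: 50.5
Old-age dependency ratio: 16.4
Total dependency ratio: 66.9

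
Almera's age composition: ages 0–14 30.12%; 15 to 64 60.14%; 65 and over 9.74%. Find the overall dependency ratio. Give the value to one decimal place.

Total dependency ratio: 66.3

Total dependency ratio = (30.12 + 9.74) / 60.14 × 100 = 39.86 / 60.14 × 100 = 66.3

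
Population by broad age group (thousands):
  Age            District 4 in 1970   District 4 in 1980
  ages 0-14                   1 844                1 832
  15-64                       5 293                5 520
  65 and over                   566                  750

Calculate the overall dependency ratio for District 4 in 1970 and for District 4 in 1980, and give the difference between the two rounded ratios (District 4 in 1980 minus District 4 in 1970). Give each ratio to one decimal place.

District 4 in 1970: (1 844 + 566) / 5 293 × 100 = 2 410 / 5 293 × 100 = 45.5
District 4 in 1980: (1 832 + 750) / 5 520 × 100 = 2 582 / 5 520 × 100 = 46.8

District 4 in 1970: 45.5
District 4 in 1980: 46.8
Difference: +1.3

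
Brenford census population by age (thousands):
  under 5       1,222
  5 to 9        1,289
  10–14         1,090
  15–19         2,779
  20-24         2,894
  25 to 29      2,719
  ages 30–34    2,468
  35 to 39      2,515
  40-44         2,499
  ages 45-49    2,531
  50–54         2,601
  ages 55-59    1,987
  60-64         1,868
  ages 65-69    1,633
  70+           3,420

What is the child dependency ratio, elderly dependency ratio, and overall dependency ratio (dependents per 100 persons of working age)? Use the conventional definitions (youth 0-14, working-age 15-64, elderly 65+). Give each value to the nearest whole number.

0–14: 1,222 + 1,289 + 1,090 = 3,601
15–64: 2,779 + 2,894 + 2,719 + 2,468 + 2,515 + 2,499 + 2,531 + 2,601 + 1,987 + 1,868 = 24,861
65+: 1,633 + 3,420 = 5,053
Youth dependency ratio = 3,601 / 24,861 × 100 = 14
Old-age dependency ratio = 5,053 / 24,861 × 100 = 20
Total dependency ratio = (3,601 + 5,053) / 24,861 × 100 = 8,654 / 24,861 × 100 = 35

Youth dependency ratio: 14
Old-age dependency ratio: 20
Total dependency ratio: 35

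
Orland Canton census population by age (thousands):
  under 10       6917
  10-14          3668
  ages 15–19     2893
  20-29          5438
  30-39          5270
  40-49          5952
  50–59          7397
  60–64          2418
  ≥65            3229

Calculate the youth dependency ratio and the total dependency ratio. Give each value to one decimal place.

0–14: 6917 + 3668 = 10585
15–64: 2893 + 5438 + 5270 + 5952 + 7397 + 2418 = 29368
65+: 3229
Youth dependency ratio = 10585 / 29368 × 100 = 36.0
Total dependency ratio = (10585 + 3229) / 29368 × 100 = 13814 / 29368 × 100 = 47.0

Youth dependency ratio: 36.0
Total dependency ratio: 47.0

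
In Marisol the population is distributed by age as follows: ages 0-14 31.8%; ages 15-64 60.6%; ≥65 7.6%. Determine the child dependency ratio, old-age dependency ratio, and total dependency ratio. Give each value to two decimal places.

Youth dependency ratio = 31.8 / 60.6 × 100 = 52.48
Old-age dependency ratio = 7.6 / 60.6 × 100 = 12.54
Total dependency ratio = (31.8 + 7.6) / 60.6 × 100 = 39.4 / 60.6 × 100 = 65.02

Youth dependency ratio: 52.48
Old-age dependency ratio: 12.54
Total dependency ratio: 65.02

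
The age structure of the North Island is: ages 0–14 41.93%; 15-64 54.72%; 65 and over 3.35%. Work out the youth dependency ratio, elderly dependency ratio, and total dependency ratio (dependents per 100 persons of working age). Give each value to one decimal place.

Youth dependency ratio = 41.93 / 54.72 × 100 = 76.6
Old-age dependency ratio = 3.35 / 54.72 × 100 = 6.1
Total dependency ratio = (41.93 + 3.35) / 54.72 × 100 = 45.28 / 54.72 × 100 = 82.7

Youth dependency ratio: 76.6
Old-age dependency ratio: 6.1
Total dependency ratio: 82.7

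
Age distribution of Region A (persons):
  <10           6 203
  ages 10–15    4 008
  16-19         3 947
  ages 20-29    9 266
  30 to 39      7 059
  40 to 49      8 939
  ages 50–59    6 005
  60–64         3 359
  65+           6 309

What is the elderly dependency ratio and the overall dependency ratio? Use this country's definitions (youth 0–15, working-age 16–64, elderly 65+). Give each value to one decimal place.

0–15: 6 203 + 4 008 = 10 211
16–64: 3 947 + 9 266 + 7 059 + 8 939 + 6 005 + 3 359 = 38 575
65+: 6 309
Old-age dependency ratio = 6 309 / 38 575 × 100 = 16.4
Total dependency ratio = (10 211 + 6 309) / 38 575 × 100 = 16 520 / 38 575 × 100 = 42.8

Old-age dependency ratio: 16.4
Total dependency ratio: 42.8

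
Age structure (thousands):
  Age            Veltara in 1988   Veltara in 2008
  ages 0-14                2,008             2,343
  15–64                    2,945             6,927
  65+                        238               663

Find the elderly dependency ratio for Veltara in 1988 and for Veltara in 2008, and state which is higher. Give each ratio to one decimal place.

Veltara in 1988: 8.1
Veltara in 2008: 9.6
Higher: Veltara in 2008

Veltara in 1988: 238 / 2,945 × 100 = 8.1
Veltara in 2008: 663 / 6,927 × 100 = 9.6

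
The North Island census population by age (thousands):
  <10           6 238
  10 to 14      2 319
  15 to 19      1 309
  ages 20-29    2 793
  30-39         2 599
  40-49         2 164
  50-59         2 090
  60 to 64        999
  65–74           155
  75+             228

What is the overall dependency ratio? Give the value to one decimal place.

0–14: 6 238 + 2 319 = 8 557
15–64: 1 309 + 2 793 + 2 599 + 2 164 + 2 090 + 999 = 11 954
65+: 155 + 228 = 383
Total dependency ratio = (8 557 + 383) / 11 954 × 100 = 8 940 / 11 954 × 100 = 74.8

Total dependency ratio: 74.8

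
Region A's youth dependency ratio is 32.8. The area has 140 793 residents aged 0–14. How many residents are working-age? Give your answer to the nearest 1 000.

Working-age: 429 000

Youth dependency ratio = youth / working-age × 100
32.8 = 140 793 / W × 100
⇒ 429 000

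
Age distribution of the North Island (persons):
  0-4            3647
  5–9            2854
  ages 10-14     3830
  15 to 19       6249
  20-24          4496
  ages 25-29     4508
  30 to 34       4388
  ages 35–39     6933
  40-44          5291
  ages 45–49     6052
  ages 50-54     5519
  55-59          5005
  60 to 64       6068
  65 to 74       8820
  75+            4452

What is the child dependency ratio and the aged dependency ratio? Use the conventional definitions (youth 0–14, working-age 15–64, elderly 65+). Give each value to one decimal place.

0–14: 3647 + 2854 + 3830 = 10331
15–64: 6249 + 4496 + 4508 + 4388 + 6933 + 5291 + 6052 + 5519 + 5005 + 6068 = 54509
65+: 8820 + 4452 = 13272
Youth dependency ratio = 10331 / 54509 × 100 = 19.0
Old-age dependency ratio = 13272 / 54509 × 100 = 24.3

Youth dependency ratio: 19.0
Old-age dependency ratio: 24.3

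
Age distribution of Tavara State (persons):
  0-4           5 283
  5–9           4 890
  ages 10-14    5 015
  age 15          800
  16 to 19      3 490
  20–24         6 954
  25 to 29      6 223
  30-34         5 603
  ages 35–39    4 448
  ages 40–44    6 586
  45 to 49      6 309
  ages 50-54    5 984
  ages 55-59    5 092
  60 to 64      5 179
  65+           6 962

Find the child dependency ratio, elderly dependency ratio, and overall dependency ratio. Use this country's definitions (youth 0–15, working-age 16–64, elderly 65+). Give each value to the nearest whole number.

Youth dependency ratio: 29
Old-age dependency ratio: 12
Total dependency ratio: 41

0–15: 5 283 + 4 890 + 5 015 + 800 = 15 988
16–64: 3 490 + 6 954 + 6 223 + 5 603 + 4 448 + 6 586 + 6 309 + 5 984 + 5 092 + 5 179 = 55 868
65+: 6 962
Youth dependency ratio = 15 988 / 55 868 × 100 = 29
Old-age dependency ratio = 6 962 / 55 868 × 100 = 12
Total dependency ratio = (15 988 + 6 962) / 55 868 × 100 = 22 950 / 55 868 × 100 = 41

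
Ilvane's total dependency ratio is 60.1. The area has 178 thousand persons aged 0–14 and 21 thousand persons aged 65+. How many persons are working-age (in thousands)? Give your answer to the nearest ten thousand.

Total dependency ratio = (youth + elderly) / working-age × 100
60.1 = (178 + 21) / W × 100
⇒ 330

Working-age: 330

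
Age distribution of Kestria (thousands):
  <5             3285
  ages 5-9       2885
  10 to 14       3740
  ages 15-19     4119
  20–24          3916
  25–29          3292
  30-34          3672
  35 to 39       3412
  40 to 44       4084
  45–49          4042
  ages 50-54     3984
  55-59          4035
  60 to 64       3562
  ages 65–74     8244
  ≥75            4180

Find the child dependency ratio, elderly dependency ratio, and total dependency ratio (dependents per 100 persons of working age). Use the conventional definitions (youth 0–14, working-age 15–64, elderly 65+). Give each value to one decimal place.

0–14: 3285 + 2885 + 3740 = 9910
15–64: 4119 + 3916 + 3292 + 3672 + 3412 + 4084 + 4042 + 3984 + 4035 + 3562 = 38118
65+: 8244 + 4180 = 12424
Youth dependency ratio = 9910 / 38118 × 100 = 26.0
Old-age dependency ratio = 12424 / 38118 × 100 = 32.6
Total dependency ratio = (9910 + 12424) / 38118 × 100 = 22334 / 38118 × 100 = 58.6

Youth dependency ratio: 26.0
Old-age dependency ratio: 32.6
Total dependency ratio: 58.6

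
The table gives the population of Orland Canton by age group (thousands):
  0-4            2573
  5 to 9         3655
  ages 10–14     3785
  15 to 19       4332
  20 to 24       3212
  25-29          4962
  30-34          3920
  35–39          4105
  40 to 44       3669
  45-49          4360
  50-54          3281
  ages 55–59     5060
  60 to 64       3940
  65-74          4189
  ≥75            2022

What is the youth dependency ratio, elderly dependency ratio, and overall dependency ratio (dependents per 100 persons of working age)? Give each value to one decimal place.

0–14: 2573 + 3655 + 3785 = 10013
15–64: 4332 + 3212 + 4962 + 3920 + 4105 + 3669 + 4360 + 3281 + 5060 + 3940 = 40841
65+: 4189 + 2022 = 6211
Youth dependency ratio = 10013 / 40841 × 100 = 24.5
Old-age dependency ratio = 6211 / 40841 × 100 = 15.2
Total dependency ratio = (10013 + 6211) / 40841 × 100 = 16224 / 40841 × 100 = 39.7

Youth dependency ratio: 24.5
Old-age dependency ratio: 15.2
Total dependency ratio: 39.7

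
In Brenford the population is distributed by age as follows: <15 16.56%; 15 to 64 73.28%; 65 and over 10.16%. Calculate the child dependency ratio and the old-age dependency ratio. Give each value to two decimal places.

Youth dependency ratio = 16.56 / 73.28 × 100 = 22.60
Old-age dependency ratio = 10.16 / 73.28 × 100 = 13.86

Youth dependency ratio: 22.60
Old-age dependency ratio: 13.86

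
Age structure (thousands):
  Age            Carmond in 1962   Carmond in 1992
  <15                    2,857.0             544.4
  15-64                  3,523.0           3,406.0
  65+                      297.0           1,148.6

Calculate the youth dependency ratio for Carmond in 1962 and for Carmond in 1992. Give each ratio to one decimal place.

Carmond in 1962: 2,857.0 / 3,523.0 × 100 = 81.1
Carmond in 1992: 544.4 / 3,406.0 × 100 = 16.0

Carmond in 1962: 81.1
Carmond in 1992: 16.0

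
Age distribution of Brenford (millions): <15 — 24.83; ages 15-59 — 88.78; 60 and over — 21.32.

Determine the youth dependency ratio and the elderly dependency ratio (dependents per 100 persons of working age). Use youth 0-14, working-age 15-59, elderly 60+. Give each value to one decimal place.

Youth dependency ratio: 28.0
Old-age dependency ratio: 24.0

Youth dependency ratio = 24.83 / 88.78 × 100 = 28.0
Old-age dependency ratio = 21.32 / 88.78 × 100 = 24.0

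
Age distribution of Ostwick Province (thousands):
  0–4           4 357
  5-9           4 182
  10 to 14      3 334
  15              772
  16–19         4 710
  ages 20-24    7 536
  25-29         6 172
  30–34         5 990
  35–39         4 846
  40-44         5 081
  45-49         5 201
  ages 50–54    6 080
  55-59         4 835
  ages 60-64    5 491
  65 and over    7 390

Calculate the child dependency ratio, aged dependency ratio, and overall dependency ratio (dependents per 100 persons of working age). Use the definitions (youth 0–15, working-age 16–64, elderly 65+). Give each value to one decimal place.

0–15: 4 357 + 4 182 + 3 334 + 772 = 12 645
16–64: 4 710 + 7 536 + 6 172 + 5 990 + 4 846 + 5 081 + 5 201 + 6 080 + 4 835 + 5 491 = 55 942
65+: 7 390
Youth dependency ratio = 12 645 / 55 942 × 100 = 22.6
Old-age dependency ratio = 7 390 / 55 942 × 100 = 13.2
Total dependency ratio = (12 645 + 7 390) / 55 942 × 100 = 20 035 / 55 942 × 100 = 35.8

Youth dependency ratio: 22.6
Old-age dependency ratio: 13.2
Total dependency ratio: 35.8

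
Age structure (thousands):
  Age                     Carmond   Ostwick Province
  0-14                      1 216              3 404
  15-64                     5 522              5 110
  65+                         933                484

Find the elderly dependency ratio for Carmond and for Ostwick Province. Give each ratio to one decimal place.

Carmond: 16.9
Ostwick Province: 9.5

Carmond: 933 / 5 522 × 100 = 16.9
Ostwick Province: 484 / 5 110 × 100 = 9.5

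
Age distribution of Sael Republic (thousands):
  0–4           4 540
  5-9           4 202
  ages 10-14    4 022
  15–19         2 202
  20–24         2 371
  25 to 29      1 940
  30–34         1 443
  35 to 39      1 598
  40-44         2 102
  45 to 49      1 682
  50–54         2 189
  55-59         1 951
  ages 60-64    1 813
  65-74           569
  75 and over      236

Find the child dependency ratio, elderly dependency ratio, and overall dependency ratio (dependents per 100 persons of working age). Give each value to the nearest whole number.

0–14: 4 540 + 4 202 + 4 022 = 12 764
15–64: 2 202 + 2 371 + 1 940 + 1 443 + 1 598 + 2 102 + 1 682 + 2 189 + 1 951 + 1 813 = 19 291
65+: 569 + 236 = 805
Youth dependency ratio = 12 764 / 19 291 × 100 = 66
Old-age dependency ratio = 805 / 19 291 × 100 = 4
Total dependency ratio = (12 764 + 805) / 19 291 × 100 = 13 569 / 19 291 × 100 = 70

Youth dependency ratio: 66
Old-age dependency ratio: 4
Total dependency ratio: 70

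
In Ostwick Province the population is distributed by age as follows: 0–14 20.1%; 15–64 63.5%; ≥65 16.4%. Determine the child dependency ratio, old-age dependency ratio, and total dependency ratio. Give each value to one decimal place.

Youth dependency ratio = 20.1 / 63.5 × 100 = 31.7
Old-age dependency ratio = 16.4 / 63.5 × 100 = 25.8
Total dependency ratio = (20.1 + 16.4) / 63.5 × 100 = 36.5 / 63.5 × 100 = 57.5

Youth dependency ratio: 31.7
Old-age dependency ratio: 25.8
Total dependency ratio: 57.5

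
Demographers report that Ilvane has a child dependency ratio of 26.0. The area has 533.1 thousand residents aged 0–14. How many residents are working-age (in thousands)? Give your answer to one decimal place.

Youth dependency ratio = youth / working-age × 100
26.0 = 533.1 / W × 100
⇒ 2,050.4

Working-age: 2,050.4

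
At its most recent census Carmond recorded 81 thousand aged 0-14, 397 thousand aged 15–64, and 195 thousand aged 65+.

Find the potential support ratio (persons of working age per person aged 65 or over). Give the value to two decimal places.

Potential support ratio = 397 / 195 = 2.04

Potential support ratio: 2.04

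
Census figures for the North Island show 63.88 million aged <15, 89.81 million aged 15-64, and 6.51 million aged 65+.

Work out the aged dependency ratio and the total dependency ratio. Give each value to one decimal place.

Old-age dependency ratio: 7.2
Total dependency ratio: 78.4

Old-age dependency ratio = 6.51 / 89.81 × 100 = 7.2
Total dependency ratio = (63.88 + 6.51) / 89.81 × 100 = 70.39 / 89.81 × 100 = 78.4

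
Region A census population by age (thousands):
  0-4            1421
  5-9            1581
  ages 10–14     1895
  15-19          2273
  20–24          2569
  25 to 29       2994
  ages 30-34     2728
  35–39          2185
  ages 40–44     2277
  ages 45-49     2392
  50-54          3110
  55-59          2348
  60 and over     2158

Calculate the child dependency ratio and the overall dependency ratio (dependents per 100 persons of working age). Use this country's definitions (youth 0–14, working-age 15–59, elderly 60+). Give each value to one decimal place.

0–14: 1421 + 1581 + 1895 = 4897
15–59: 2273 + 2569 + 2994 + 2728 + 2185 + 2277 + 2392 + 3110 + 2348 = 22876
60+: 2158
Youth dependency ratio = 4897 / 22876 × 100 = 21.4
Total dependency ratio = (4897 + 2158) / 22876 × 100 = 7055 / 22876 × 100 = 30.8

Youth dependency ratio: 21.4
Total dependency ratio: 30.8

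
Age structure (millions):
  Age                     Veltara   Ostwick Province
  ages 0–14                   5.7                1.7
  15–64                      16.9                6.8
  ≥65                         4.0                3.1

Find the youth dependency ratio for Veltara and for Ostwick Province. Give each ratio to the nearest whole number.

Veltara: 34
Ostwick Province: 25

Veltara: 5.7 / 16.9 × 100 = 34
Ostwick Province: 1.7 / 6.8 × 100 = 25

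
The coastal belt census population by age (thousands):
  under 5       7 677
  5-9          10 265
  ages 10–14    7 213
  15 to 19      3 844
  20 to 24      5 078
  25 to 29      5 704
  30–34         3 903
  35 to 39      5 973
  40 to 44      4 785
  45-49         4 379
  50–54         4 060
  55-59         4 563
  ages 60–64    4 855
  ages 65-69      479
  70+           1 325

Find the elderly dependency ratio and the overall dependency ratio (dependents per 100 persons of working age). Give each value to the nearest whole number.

Old-age dependency ratio: 4
Total dependency ratio: 57

0–14: 7 677 + 10 265 + 7 213 = 25 155
15–64: 3 844 + 5 078 + 5 704 + 3 903 + 5 973 + 4 785 + 4 379 + 4 060 + 4 563 + 4 855 = 47 144
65+: 479 + 1 325 = 1 804
Old-age dependency ratio = 1 804 / 47 144 × 100 = 4
Total dependency ratio = (25 155 + 1 804) / 47 144 × 100 = 26 959 / 47 144 × 100 = 57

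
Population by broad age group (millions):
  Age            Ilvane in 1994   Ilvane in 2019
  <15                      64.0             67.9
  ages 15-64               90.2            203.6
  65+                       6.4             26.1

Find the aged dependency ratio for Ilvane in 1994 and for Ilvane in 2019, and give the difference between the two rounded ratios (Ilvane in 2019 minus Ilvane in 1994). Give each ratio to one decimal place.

Ilvane in 1994: 7.1
Ilvane in 2019: 12.8
Difference: +5.7

Ilvane in 1994: 6.4 / 90.2 × 100 = 7.1
Ilvane in 2019: 26.1 / 203.6 × 100 = 12.8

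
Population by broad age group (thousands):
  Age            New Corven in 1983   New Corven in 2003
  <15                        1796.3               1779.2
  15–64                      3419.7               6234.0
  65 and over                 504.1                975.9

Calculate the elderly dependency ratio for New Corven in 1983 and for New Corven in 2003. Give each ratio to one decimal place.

New Corven in 1983: 14.7
New Corven in 2003: 15.7

New Corven in 1983: 504.1 / 3419.7 × 100 = 14.7
New Corven in 2003: 975.9 / 6234.0 × 100 = 15.7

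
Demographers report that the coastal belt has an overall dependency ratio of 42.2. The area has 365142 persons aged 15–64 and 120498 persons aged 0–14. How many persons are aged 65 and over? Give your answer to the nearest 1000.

Aged 65 and over: 34000

Total dependency ratio = (youth + elderly) / working-age × 100
42.2 = (120498 + E) / 365142 × 100
⇒ 34000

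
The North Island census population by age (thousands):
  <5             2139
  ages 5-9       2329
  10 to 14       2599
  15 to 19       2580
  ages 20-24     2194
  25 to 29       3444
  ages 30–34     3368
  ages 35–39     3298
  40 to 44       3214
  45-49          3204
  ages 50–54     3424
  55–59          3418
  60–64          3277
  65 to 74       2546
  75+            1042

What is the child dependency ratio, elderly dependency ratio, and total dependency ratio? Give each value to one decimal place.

Youth dependency ratio: 22.5
Old-age dependency ratio: 11.4
Total dependency ratio: 33.9

0–14: 2139 + 2329 + 2599 = 7067
15–64: 2580 + 2194 + 3444 + 3368 + 3298 + 3214 + 3204 + 3424 + 3418 + 3277 = 31421
65+: 2546 + 1042 = 3588
Youth dependency ratio = 7067 / 31421 × 100 = 22.5
Old-age dependency ratio = 3588 / 31421 × 100 = 11.4
Total dependency ratio = (7067 + 3588) / 31421 × 100 = 10655 / 31421 × 100 = 33.9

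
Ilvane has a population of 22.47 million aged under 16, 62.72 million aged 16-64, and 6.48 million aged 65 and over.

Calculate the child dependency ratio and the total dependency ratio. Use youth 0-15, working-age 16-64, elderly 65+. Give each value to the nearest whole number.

Youth dependency ratio: 36
Total dependency ratio: 46

Youth dependency ratio = 22.47 / 62.72 × 100 = 36
Total dependency ratio = (22.47 + 6.48) / 62.72 × 100 = 28.95 / 62.72 × 100 = 46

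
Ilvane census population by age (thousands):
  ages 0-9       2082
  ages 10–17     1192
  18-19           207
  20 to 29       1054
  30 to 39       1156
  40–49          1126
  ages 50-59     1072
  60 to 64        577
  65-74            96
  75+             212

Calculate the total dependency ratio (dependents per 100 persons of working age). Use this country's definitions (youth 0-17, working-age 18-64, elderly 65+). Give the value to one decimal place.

0–17: 2082 + 1192 = 3274
18–64: 207 + 1054 + 1156 + 1126 + 1072 + 577 = 5192
65+: 96 + 212 = 308
Total dependency ratio = (3274 + 308) / 5192 × 100 = 3582 / 5192 × 100 = 69.0

Total dependency ratio: 69.0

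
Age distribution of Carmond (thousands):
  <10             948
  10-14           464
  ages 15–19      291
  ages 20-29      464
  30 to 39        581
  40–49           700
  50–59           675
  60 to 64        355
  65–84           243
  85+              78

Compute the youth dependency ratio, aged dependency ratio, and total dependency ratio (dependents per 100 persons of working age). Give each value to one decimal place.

Youth dependency ratio: 46.1
Old-age dependency ratio: 10.5
Total dependency ratio: 56.5

0–14: 948 + 464 = 1 412
15–64: 291 + 464 + 581 + 700 + 675 + 355 = 3 066
65+: 243 + 78 = 321
Youth dependency ratio = 1 412 / 3 066 × 100 = 46.1
Old-age dependency ratio = 321 / 3 066 × 100 = 10.5
Total dependency ratio = (1 412 + 321) / 3 066 × 100 = 1 733 / 3 066 × 100 = 56.5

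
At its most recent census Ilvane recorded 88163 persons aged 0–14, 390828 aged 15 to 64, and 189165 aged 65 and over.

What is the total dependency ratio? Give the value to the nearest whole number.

Total dependency ratio: 71

Total dependency ratio = (88163 + 189165) / 390828 × 100 = 277328 / 390828 × 100 = 71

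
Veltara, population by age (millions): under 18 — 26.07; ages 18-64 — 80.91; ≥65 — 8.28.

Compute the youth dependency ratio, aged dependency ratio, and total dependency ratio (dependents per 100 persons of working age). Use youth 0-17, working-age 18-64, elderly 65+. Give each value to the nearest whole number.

Youth dependency ratio: 32
Old-age dependency ratio: 10
Total dependency ratio: 42

Youth dependency ratio = 26.07 / 80.91 × 100 = 32
Old-age dependency ratio = 8.28 / 80.91 × 100 = 10
Total dependency ratio = (26.07 + 8.28) / 80.91 × 100 = 34.35 / 80.91 × 100 = 42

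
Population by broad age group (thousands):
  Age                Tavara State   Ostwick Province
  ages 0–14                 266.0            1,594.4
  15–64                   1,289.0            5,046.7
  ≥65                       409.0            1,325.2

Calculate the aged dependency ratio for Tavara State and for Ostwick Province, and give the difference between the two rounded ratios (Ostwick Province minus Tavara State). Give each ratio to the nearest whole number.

Tavara State: 32
Ostwick Province: 26
Difference: -6

Tavara State: 409.0 / 1,289.0 × 100 = 32
Ostwick Province: 1,325.2 / 5,046.7 × 100 = 26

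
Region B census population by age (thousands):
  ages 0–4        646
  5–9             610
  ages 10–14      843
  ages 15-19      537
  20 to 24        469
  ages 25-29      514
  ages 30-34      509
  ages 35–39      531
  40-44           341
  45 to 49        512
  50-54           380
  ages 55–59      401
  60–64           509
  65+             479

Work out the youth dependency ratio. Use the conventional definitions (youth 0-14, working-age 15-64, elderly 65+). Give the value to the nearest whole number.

0–14: 646 + 610 + 843 = 2,099
15–64: 537 + 469 + 514 + 509 + 531 + 341 + 512 + 380 + 401 + 509 = 4,703
65+: 479
Youth dependency ratio = 2,099 / 4,703 × 100 = 45

Youth dependency ratio: 45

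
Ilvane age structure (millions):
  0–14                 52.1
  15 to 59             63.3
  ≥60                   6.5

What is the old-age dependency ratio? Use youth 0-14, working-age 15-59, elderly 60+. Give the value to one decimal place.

Old-age dependency ratio = 6.5 / 63.3 × 100 = 10.3

Old-age dependency ratio: 10.3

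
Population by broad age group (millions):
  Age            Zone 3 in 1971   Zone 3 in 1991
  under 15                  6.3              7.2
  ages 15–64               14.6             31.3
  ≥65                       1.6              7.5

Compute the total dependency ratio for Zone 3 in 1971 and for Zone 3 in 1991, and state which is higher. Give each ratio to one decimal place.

Zone 3 in 1971: 54.1
Zone 3 in 1991: 47.0
Higher: Zone 3 in 1971

Zone 3 in 1971: (6.3 + 1.6) / 14.6 × 100 = 7.9 / 14.6 × 100 = 54.1
Zone 3 in 1991: (7.2 + 7.5) / 31.3 × 100 = 14.7 / 31.3 × 100 = 47.0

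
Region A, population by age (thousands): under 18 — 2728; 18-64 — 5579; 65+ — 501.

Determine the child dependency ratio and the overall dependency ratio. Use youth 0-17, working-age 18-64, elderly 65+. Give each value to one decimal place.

Youth dependency ratio = 2728 / 5579 × 100 = 48.9
Total dependency ratio = (2728 + 501) / 5579 × 100 = 3229 / 5579 × 100 = 57.9

Youth dependency ratio: 48.9
Total dependency ratio: 57.9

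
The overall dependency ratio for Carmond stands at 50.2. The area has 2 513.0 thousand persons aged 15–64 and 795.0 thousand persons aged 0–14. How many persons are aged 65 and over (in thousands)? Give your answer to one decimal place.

Aged 65 and over: 466.5

Total dependency ratio = (youth + elderly) / working-age × 100
50.2 = (795.0 + E) / 2 513.0 × 100
⇒ 466.5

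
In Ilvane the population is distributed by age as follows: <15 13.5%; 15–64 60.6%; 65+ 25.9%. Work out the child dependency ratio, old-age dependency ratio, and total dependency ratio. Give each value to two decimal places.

Youth dependency ratio: 22.28
Old-age dependency ratio: 42.74
Total dependency ratio: 65.02

Youth dependency ratio = 13.5 / 60.6 × 100 = 22.28
Old-age dependency ratio = 25.9 / 60.6 × 100 = 42.74
Total dependency ratio = (13.5 + 25.9) / 60.6 × 100 = 39.4 / 60.6 × 100 = 65.02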